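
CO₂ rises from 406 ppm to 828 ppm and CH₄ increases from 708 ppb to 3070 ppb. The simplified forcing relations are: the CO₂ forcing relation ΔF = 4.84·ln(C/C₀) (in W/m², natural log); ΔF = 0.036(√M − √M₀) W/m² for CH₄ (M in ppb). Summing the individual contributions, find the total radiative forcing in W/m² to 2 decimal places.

ΔF = 4.49 W/m²

CO₂: 4.84 × ln(828/406) = 4.84 × ln(2.03941) = 4.84 × 0.71266 = 3.4493 W/m².
CH₄: 0.036 × (√3070 − √708) = 0.036 × (55.4076 − 26.6083) = 0.036 × 28.7993 = 1.0368 W/m².
Total ΔF = 3.4493 + 1.0368 = 4.4861 W/m².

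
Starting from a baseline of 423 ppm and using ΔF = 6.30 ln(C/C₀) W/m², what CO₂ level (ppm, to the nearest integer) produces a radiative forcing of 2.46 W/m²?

C ≈ 625 ppm

Set 6.30 ln(C/423) = 2.46, so ln(C/423) = 2.46/6.30 = 0.39048.
Then C/423 = e^0.39048 = 1.47769, giving C = 423 × 1.47769 = 625.06 ppm.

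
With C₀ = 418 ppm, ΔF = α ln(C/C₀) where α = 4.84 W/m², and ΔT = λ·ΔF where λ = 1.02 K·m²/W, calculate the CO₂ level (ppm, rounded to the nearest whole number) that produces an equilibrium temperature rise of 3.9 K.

C ≈ 921 ppm

Required forcing: ΔF = ΔT/λ = 3.9/1.02 = 3.8235 W/m².
Then ln(C/418) = ΔF/4.84 = 3.8235/4.84 = 0.78998.
So C = 418 × e^0.78998 = 418 × 2.20335 = 921.00 ppm.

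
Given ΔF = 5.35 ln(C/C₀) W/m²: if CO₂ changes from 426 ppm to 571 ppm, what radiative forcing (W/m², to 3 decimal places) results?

ΔF = 1.567 W/m²

CO₂ absorption bands are partially saturated, so forcing scales with the logarithm of the concentration ratio.
CO₂: 5.35 × ln(571/426) = 5.35 × ln(1.34038) = 5.35 × 0.29295 = 1.5673 W/m².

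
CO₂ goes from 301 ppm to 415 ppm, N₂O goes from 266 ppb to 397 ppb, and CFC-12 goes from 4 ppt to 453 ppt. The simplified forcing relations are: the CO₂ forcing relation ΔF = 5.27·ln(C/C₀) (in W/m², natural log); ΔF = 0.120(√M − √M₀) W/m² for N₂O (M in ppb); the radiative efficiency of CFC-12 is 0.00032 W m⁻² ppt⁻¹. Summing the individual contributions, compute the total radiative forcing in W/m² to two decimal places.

CO₂: 5.27 × ln(415/301) = 5.27 × ln(1.37874) = 5.27 × 0.32117 = 1.6926 W/m².
N₂O: 0.120 × (√397 − √266) = 0.120 × (19.9249 − 16.3095) = 0.120 × 3.6154 = 0.4338 W/m².
CFC-12: ΔF = 0.00032 × (453 − 4) = 0.00032 × 449 = 0.1437 W/m².
Total ΔF = 1.6926 + 0.4338 + 0.1437 = 2.2701 W/m².

ΔF = 2.27 W/m²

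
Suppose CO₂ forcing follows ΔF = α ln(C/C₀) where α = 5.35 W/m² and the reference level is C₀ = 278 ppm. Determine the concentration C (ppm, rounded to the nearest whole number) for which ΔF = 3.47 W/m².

C ≈ 532 ppm

Set 5.35 ln(C/278) = 3.47, so ln(C/278) = 3.47/5.35 = 0.64860.
Then C/278 = e^0.64860 = 1.91286, giving C = 278 × 1.91286 = 531.78 ppm.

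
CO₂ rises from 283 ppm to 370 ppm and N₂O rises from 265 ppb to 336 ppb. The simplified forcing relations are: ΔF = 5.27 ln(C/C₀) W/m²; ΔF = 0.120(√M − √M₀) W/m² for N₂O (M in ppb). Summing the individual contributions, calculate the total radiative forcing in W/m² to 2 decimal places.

CO₂: 5.27 × ln(370/283) = 5.27 × ln(1.30742) = 5.27 × 0.26806 = 1.4127 W/m².
N₂O: 0.120 × (√336 − √265) = 0.120 × (18.3303 − 16.2788) = 0.120 × 2.0515 = 0.2462 W/m².
Total ΔF = 1.4127 + 0.2462 = 1.6589 W/m².

ΔF = 1.66 W/m²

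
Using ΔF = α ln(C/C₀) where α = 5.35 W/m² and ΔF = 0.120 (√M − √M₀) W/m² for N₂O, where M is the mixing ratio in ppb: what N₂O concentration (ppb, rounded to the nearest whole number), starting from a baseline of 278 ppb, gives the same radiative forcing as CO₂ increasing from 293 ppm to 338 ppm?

CO₂ forcing: 5.35 × ln(338/293) = 5.35 × 0.142873 = 0.76437 W/m².
Set 0.120(√M − √278) = 0.76437: √M = 0.76437/0.120 + √278 = 6.3698 + 16.6733 = 23.0431.
M = (23.0431)² = 530.98 ppb.

M ≈ 531 ppb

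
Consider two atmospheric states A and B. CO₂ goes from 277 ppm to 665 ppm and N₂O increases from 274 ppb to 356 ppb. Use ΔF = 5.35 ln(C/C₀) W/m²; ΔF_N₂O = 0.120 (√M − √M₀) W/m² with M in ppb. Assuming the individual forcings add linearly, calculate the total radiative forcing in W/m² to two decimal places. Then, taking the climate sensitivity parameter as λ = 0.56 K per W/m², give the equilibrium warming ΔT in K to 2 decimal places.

CO₂: 5.35 × ln(665/277) = 5.35 × ln(2.40072) = 5.35 × 0.87577 = 4.6854 W/m².
N₂O: 0.120 × (√356 − √274) = 0.120 × (18.8680 − 16.5529) = 0.120 × 2.3151 = 0.2778 W/m².
Total ΔF = 4.6854 + 0.2778 = 4.9632 W/m².
ΔT = λ ΔF = 0.56 × 4.96 = 2.7776 K.

ΔF = 4.96 W/m²; ΔT = 2.78 K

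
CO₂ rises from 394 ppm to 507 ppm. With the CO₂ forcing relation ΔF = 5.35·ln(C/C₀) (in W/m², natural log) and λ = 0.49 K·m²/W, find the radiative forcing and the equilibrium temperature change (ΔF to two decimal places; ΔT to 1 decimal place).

CO₂: 5.35 × ln(507/394) = 5.35 × ln(1.28680) = 5.35 × 0.25216 = 1.3491 W/m².
ΔT = λ ΔF = 0.49 × 1.35 = 0.6615 K.

ΔF = 1.35 W/m²; ΔT = 0.7 K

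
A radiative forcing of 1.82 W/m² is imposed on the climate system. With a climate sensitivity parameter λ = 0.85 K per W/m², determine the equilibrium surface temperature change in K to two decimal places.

ΔT = λ ΔF = 0.85 × 1.82 = 1.5470 K.

ΔT = 1.55 K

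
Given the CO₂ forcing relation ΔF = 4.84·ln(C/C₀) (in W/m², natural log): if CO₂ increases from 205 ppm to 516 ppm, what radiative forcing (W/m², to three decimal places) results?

ΔF = 4.468 W/m²

CO₂: 4.84 × ln(516/205) = 4.84 × ln(2.51707) = 4.84 × 0.92310 = 4.4678 W/m².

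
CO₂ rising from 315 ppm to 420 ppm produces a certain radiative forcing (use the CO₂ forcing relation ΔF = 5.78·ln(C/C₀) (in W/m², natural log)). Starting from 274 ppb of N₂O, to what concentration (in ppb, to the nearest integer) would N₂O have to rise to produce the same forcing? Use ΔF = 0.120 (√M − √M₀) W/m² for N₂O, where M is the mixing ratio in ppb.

CO₂ forcing: 5.78 × ln(420/315) = 5.78 × 0.287682 = 1.66280 W/m².
Set 0.120(√M − √274) = 1.66280: √M = 1.66280/0.120 + √274 = 13.8567 + 16.5529 = 30.4096.
M = (30.4096)² = 924.74 ppb.

M ≈ 925 ppb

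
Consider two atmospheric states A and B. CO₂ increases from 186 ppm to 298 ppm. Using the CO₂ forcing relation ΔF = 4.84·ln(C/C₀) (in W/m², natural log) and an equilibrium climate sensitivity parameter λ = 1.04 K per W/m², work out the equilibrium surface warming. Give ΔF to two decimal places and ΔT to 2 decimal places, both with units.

ΔF = 2.28 W/m²; ΔT = 2.37 K

CO₂: 4.84 × ln(298/186) = 4.84 × ln(1.60215) = 4.84 × 0.47135 = 2.2813 W/m².
ΔT = λ ΔF = 1.04 × 2.28 = 2.3712 K.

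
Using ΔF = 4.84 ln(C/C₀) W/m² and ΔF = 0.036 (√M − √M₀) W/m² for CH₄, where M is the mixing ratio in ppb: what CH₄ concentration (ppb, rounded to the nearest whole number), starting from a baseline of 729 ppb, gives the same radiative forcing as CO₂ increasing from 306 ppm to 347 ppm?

M ≈ 1928 ppb

CO₂ forcing: 4.84 × ln(347/306) = 4.84 × 0.125740 = 0.60858 W/m².
Set 0.036(√M − √729) = 0.60858: √M = 0.60858/0.036 + √729 = 16.9050 + 27.0000 = 43.9050.
M = (43.9050)² = 1927.65 ppb.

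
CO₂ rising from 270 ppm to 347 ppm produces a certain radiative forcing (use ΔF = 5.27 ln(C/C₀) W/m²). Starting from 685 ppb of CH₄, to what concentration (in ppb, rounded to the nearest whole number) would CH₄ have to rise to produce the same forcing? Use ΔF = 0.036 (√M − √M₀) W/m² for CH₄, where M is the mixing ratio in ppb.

CO₂ forcing: 5.27 × ln(347/270) = 5.27 × 0.250903 = 1.32226 W/m².
Set 0.036(√M − √685) = 1.32226: √M = 1.32226/0.036 + √685 = 36.7294 + 26.1725 = 62.9019.
M = (62.9019)² = 3956.65 ppb.

M ≈ 3957 ppb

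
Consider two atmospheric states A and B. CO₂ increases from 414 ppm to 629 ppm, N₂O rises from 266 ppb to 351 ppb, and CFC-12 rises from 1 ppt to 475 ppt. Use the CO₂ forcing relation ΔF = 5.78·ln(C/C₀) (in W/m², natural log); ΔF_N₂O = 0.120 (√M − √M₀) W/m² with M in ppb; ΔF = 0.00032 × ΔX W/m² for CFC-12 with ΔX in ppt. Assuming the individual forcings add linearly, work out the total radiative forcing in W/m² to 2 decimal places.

CO₂: 5.78 × ln(629/414) = 5.78 × ln(1.51932) = 5.78 × 0.41826 = 2.4175 W/m².
N₂O: 0.120 × (√351 − √266) = 0.120 × (18.7350 − 16.3095) = 0.120 × 2.4255 = 0.2911 W/m².
CFC-12: ΔF = 0.00032 × (475 − 1) = 0.00032 × 474 = 0.1517 W/m².
Total ΔF = 2.4175 + 0.2911 + 0.1517 = 2.8603 W/m².

ΔF = 2.86 W/m²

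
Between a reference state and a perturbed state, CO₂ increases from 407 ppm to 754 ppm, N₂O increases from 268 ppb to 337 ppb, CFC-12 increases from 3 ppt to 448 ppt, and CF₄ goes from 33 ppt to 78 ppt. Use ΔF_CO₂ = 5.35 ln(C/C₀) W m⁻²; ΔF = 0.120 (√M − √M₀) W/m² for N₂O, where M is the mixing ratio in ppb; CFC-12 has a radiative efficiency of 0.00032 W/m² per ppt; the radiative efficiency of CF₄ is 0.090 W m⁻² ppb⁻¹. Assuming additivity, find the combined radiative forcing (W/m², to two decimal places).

CO₂: 5.35 × ln(754/407) = 5.35 × ln(1.85258) = 5.35 × 0.61658 = 3.2987 W/m².
N₂O: 0.120 × (√337 − √268) = 0.120 × (18.3576 − 16.3707) = 0.120 × 1.9869 = 0.2384 W/m².
CFC-12: ΔF = 0.00032 × (448 − 3) = 0.00032 × 445 = 0.1424 W/m².
CF₄: Δ = 78 − 33 = 45 ppt = 0.045 ppb; ΔF = 0.090 × 0.045 = 0.0041 W/m².
Total ΔF = 3.2987 + 0.2384 + 0.1424 + 0.0041 = 3.6836 W/m².

ΔF = 3.68 W/m²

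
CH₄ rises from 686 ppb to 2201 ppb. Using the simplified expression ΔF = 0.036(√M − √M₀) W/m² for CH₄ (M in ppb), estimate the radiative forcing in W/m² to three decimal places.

CH₄: 0.036 × (√2201 − √686) = 0.036 × (46.9148 − 26.1916) = 0.036 × 20.7232 = 0.7460 W/m².

ΔF = 0.746 W/m²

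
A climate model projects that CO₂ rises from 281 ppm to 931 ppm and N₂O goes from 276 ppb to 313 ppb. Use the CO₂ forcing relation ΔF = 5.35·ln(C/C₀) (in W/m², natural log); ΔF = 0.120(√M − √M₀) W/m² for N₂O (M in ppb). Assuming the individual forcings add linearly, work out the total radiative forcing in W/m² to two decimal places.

CO₂: 5.35 × ln(931/281) = 5.35 × ln(3.31317) = 5.35 × 1.19791 = 6.4088 W/m².
N₂O: 0.120 × (√313 − √276) = 0.120 × (17.6918 − 16.6132) = 0.120 × 1.0786 = 0.1294 W/m².
Total ΔF = 6.4088 + 0.1294 = 6.5382 W/m².

ΔF = 6.54 W/m²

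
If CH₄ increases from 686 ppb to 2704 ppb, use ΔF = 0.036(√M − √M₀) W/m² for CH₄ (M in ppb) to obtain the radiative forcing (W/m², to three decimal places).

CH₄: 0.036 × (√2704 − √686) = 0.036 × (52.0000 − 26.1916) = 0.036 × 25.8084 = 0.9291 W/m².

ΔF = 0.929 W/m²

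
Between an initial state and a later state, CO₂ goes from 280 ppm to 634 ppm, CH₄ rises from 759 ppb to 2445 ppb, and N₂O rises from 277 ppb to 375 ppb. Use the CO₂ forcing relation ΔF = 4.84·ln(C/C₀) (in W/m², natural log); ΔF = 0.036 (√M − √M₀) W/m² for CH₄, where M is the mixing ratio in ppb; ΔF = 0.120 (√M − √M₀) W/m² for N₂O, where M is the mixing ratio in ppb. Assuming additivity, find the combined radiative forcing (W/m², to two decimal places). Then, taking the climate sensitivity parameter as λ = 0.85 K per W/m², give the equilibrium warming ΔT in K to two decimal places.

ΔF = 5.07 W/m²; ΔT = 4.31 K

CO₂: 4.84 × ln(634/280) = 4.84 × ln(2.26429) = 4.84 × 0.81726 = 3.9555 W/m².
CH₄: 0.036 × (√2445 − √759) = 0.036 × (49.4469 − 27.5500) = 0.036 × 21.8969 = 0.7883 W/m².
N₂O: 0.120 × (√375 − √277) = 0.120 × (19.3649 − 16.6433) = 0.120 × 2.7216 = 0.3266 W/m².
Total ΔF = 3.9555 + 0.7883 + 0.3266 = 5.0704 W/m².
ΔT = λ ΔF = 0.85 × 5.07 = 4.3095 K.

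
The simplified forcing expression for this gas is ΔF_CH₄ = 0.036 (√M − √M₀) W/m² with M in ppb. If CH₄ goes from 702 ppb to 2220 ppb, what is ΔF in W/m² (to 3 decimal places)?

ΔF = 0.742 W/m²

CH₄: 0.036 × (√2220 − √702) = 0.036 × (47.1169 − 26.4953) = 0.036 × 20.6216 = 0.7424 W/m².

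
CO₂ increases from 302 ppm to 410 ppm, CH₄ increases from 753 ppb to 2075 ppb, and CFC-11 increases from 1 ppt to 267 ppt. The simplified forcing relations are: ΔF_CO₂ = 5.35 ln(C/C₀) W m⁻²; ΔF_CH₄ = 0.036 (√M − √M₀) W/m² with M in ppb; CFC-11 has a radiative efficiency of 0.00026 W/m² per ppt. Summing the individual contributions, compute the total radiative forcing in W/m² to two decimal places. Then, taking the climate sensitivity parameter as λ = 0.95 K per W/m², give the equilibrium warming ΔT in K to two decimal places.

ΔF = 2.36 W/m²; ΔT = 2.24 K

CO₂: 5.35 × ln(410/302) = 5.35 × ln(1.35762) = 5.35 × 0.30573 = 1.6357 W/m².
CH₄: 0.036 × (√2075 − √753) = 0.036 × (45.5522 − 27.4408) = 0.036 × 18.1114 = 0.6520 W/m².
CFC-11: ΔF = 0.00026 × (267 − 1) = 0.00026 × 266 = 0.0692 W/m².
Total ΔF = 1.6357 + 0.6520 + 0.0692 = 2.3569 W/m².
ΔT = λ ΔF = 0.95 × 2.36 = 2.2420 K.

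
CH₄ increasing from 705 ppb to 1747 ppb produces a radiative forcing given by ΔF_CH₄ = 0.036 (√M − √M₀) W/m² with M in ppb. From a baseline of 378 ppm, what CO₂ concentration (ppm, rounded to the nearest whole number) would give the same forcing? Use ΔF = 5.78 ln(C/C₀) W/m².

CH₄ forcing: 0.036 × (√1747 − √705) = 0.036 × (41.7971 − 26.5518) = 0.036 × 15.2453 = 0.54883 W/m².
Set 5.78 ln(C/378) = 0.54883: ln(C/378) = 0.54883/5.78 = 0.09495, so C = 378 × e^0.09495 = 378 × 1.09960 = 415.65 ppm.

C ≈ 416 ppm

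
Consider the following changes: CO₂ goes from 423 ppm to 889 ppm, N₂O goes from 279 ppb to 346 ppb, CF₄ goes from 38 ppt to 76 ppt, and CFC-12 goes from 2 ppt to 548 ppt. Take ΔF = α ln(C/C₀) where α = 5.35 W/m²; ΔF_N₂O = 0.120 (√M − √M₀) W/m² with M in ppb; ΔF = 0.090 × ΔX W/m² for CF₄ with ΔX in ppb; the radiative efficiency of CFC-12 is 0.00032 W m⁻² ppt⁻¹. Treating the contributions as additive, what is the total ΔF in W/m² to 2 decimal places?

CO₂: 5.35 × ln(889/423) = 5.35 × ln(2.10165) = 5.35 × 0.74272 = 3.9736 W/m².
N₂O: 0.120 × (√346 − √279) = 0.120 × (18.6011 − 16.7033) = 0.120 × 1.8978 = 0.2277 W/m².
CF₄: Δ = 76 − 38 = 38 ppt = 0.038 ppb; ΔF = 0.090 × 0.038 = 0.0034 W/m².
CFC-12: ΔF = 0.00032 × (548 − 2) = 0.00032 × 546 = 0.1747 W/m².
Total ΔF = 3.9736 + 0.2277 + 0.0034 + 0.1747 = 4.3794 W/m².

ΔF = 4.38 W/m²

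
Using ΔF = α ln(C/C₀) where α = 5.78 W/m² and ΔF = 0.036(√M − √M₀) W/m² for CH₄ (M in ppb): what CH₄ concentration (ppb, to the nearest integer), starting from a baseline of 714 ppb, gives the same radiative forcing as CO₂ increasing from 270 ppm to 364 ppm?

CO₂ forcing: 5.78 × ln(364/270) = 5.78 × 0.298732 = 1.72667 W/m².
Set 0.036(√M − √714) = 1.72667: √M = 1.72667/0.036 + √714 = 47.9631 + 26.7208 = 74.6839.
M = (74.6839)² = 5577.68 ppb.

M ≈ 5578 ppb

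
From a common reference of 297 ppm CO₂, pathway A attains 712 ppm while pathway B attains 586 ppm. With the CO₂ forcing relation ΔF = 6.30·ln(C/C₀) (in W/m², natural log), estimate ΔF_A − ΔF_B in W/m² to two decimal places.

ΔF_A − ΔF_B = 1.23 W/m²

ΔF_A = 6.30 ln(712/297) = 6.30 × 0.87435 = 5.5084 W/m².
ΔF_B = 6.30 ln(586/297) = 6.30 × 0.67959 = 4.2814 W/m².
Difference: 5.5084 − 4.2814 = 1.2270 W/m².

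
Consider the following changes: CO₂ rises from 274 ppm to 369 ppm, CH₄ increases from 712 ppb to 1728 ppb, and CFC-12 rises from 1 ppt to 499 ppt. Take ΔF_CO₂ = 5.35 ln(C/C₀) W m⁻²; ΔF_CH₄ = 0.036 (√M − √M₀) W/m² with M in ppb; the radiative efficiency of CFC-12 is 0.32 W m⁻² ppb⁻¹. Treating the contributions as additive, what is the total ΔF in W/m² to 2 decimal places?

CO₂: 5.35 × ln(369/274) = 5.35 × ln(1.34672) = 5.35 × 0.29767 = 1.5925 W/m².
CH₄: 0.036 × (√1728 − √712) = 0.036 × (41.5692 − 26.6833) = 0.036 × 14.8859 = 0.5359 W/m².
CFC-12: Δ = 499 − 1 = 498 ppt = 0.498 ppb; ΔF = 0.32 × 0.498 = 0.1594 W/m².
Total ΔF = 1.5925 + 0.5359 + 0.1594 = 2.2878 W/m².

ΔF = 2.29 W/m²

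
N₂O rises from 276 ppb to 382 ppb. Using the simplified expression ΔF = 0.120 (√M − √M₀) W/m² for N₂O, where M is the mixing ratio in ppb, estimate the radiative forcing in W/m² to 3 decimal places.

N₂O: 0.120 × (√382 − √276) = 0.120 × (19.5448 − 16.6132) = 0.120 × 2.9316 = 0.3518 W/m².

ΔF = 0.352 W/m²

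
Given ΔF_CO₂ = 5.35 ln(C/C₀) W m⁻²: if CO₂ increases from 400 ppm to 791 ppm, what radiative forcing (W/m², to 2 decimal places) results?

CO₂ absorption bands are partially saturated, so forcing scales with the logarithm of the concentration ratio.
CO₂: 5.35 × ln(791/400) = 5.35 × ln(1.97750) = 5.35 × 0.68183 = 3.6478 W/m².

ΔF = 3.65 W/m²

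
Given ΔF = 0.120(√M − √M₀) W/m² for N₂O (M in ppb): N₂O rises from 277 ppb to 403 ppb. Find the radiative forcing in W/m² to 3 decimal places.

N₂O: 0.120 × (√403 − √277) = 0.120 × (20.0749 − 16.6433) = 0.120 × 3.4316 = 0.4118 W/m².

ΔF = 0.412 W/m²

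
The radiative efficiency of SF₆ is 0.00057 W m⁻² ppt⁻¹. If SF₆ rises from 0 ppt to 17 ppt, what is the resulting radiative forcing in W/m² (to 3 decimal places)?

ΔF = 0.010 W/m²

SF₆: ΔF = 0.00057 × (17 − 0) = 0.00057 × 17 = 0.0097 W/m².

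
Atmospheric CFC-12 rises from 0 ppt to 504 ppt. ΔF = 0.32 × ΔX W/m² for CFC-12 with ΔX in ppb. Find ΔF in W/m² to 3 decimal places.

ΔF = 0.161 W/m²

CFC-12: Δ = 504 − 0 = 504 ppt = 0.504 ppb; ΔF = 0.32 × 0.504 = 0.1613 W/m².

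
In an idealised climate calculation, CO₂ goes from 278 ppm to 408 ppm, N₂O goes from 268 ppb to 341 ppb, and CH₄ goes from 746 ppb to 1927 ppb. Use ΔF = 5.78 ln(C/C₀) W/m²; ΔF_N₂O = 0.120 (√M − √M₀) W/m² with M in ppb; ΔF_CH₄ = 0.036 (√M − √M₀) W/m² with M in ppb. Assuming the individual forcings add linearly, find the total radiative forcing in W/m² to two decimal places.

CO₂: 5.78 × ln(408/278) = 5.78 × ln(1.46763) = 5.78 × 0.38365 = 2.2175 W/m².
N₂O: 0.120 × (√341 − √268) = 0.120 × (18.4662 − 16.3707) = 0.120 × 2.0955 = 0.2515 W/m².
CH₄: 0.036 × (√1927 − √746) = 0.036 × (43.8976 − 27.3130) = 0.036 × 16.5846 = 0.5970 W/m².
Total ΔF = 2.2175 + 0.2515 + 0.5970 = 3.0660 W/m².

ΔF = 3.07 W/m²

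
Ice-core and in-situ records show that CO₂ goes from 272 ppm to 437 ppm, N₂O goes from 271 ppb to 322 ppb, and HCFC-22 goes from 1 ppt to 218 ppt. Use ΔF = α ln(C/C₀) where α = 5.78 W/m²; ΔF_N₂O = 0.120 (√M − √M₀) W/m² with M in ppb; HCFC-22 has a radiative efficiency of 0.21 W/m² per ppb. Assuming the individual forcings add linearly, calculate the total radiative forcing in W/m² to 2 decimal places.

CO₂: 5.78 × ln(437/272) = 5.78 × ln(1.60662) = 5.78 × 0.47413 = 2.7405 W/m².
N₂O: 0.120 × (√322 − √271) = 0.120 × (17.9444 − 16.4621) = 0.120 × 1.4823 = 0.1779 W/m².
HCFC-22: Δ = 218 − 1 = 217 ppt = 0.217 ppb; ΔF = 0.21 × 0.217 = 0.0456 W/m².
Total ΔF = 2.7405 + 0.1779 + 0.0456 = 2.9640 W/m².

ΔF = 2.96 W/m²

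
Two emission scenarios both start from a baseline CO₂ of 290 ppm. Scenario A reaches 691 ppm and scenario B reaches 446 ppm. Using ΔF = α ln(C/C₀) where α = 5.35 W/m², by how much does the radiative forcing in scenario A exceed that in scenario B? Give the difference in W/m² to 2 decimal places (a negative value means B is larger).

ΔF_A − ΔF_B = 2.34 W/m²

ΔF_A = 5.35 ln(691/290) = 5.35 × 0.86826 = 4.6452 W/m².
ΔF_B = 5.35 ln(446/290) = 5.35 × 0.43044 = 2.3029 W/m².
Difference: 4.6452 − 2.3029 = 2.3423 W/m².
(Equivalently, ΔF_A − ΔF_B = 5.35 ln(691/446) = 5.35 × 0.43782 = 2.3423 W/m².)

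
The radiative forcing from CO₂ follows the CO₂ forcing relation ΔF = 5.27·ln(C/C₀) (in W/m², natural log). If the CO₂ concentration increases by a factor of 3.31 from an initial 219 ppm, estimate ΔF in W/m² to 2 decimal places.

ΔF = 6.31 W/m²

Because the forcing depends only on the ratio C/C₀, the initial concentration does not enter.
ΔF = 5.27 × ln(3.31) = 5.27 × 1.19695 = 6.3079 W/m².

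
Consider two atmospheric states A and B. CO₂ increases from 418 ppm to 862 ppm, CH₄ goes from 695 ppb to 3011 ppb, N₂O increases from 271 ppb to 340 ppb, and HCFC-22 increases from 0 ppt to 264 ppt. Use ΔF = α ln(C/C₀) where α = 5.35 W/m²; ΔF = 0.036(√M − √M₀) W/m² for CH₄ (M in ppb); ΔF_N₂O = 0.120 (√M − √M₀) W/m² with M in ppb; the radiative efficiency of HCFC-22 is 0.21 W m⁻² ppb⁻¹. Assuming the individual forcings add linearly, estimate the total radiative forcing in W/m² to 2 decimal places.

ΔF = 5.19 W/m²

CO₂: 5.35 × ln(862/418) = 5.35 × ln(2.06220) = 5.35 × 0.72377 = 3.8722 W/m².
CH₄: 0.036 × (√3011 − √695) = 0.036 × (54.8726 − 26.3629) = 0.036 × 28.5097 = 1.0263 W/m².
N₂O: 0.120 × (√340 − √271) = 0.120 × (18.4391 − 16.4621) = 0.120 × 1.9770 = 0.2372 W/m².
HCFC-22: Δ = 264 − 0 = 264 ppt = 0.264 ppb; ΔF = 0.21 × 0.264 = 0.0554 W/m².
Total ΔF = 3.8722 + 1.0263 + 0.2372 + 0.0554 = 5.1911 W/m².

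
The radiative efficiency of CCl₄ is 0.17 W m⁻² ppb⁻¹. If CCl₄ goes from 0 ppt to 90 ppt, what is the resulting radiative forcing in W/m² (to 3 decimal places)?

CCl₄: Δ = 90 − 0 = 90 ppt = 0.090 ppb; ΔF = 0.17 × 0.090 = 0.0153 W/m².

ΔF = 0.015 W/m²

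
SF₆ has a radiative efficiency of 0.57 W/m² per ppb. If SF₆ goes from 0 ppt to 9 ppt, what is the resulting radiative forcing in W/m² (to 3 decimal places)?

SF₆: Δ = 9 − 0 = 9 ppt = 0.009 ppb; ΔF = 0.57 × 0.009 = 0.0051 W/m².

ΔF = 0.005 W/m²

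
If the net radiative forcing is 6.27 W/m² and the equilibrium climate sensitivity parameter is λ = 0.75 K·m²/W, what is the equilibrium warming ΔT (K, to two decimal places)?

ΔT = 4.70 K

ΔT = λ ΔF = 0.75 × 6.27 = 4.7025 K.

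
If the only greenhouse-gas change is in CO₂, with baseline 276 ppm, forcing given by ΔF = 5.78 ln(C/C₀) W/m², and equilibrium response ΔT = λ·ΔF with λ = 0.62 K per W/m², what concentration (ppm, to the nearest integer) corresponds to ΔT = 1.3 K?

Required forcing: ΔF = ΔT/λ = 1.3/0.62 = 2.0968 W/m².
Then ln(C/276) = ΔF/5.78 = 2.0968/5.78 = 0.36277.
So C = 276 × e^0.36277 = 276 × 1.43731 = 396.70 ppm.

C ≈ 397 ppm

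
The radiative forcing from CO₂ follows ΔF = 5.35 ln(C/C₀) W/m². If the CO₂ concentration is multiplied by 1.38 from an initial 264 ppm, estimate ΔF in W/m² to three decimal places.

ΔF = 5.35 × ln(1.38) = 5.35 × 0.32208 = 1.7231 W/m².

ΔF = 1.723 W/m²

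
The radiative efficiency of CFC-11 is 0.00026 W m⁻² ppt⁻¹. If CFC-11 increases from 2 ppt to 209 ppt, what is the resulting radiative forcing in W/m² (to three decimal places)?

CFC-11: ΔF = 0.00026 × (209 − 2) = 0.00026 × 207 = 0.0538 W/m².

ΔF = 0.054 W/m²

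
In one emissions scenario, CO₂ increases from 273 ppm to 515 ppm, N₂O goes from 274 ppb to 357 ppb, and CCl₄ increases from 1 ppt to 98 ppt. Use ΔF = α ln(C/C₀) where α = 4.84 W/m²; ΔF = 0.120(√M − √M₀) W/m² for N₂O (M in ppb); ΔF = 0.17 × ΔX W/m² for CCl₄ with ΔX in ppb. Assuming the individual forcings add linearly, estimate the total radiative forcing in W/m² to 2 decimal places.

CO₂: 4.84 × ln(515/273) = 4.84 × ln(1.88645) = 4.84 × 0.63470 = 3.0719 W/m².
N₂O: 0.120 × (√357 − √274) = 0.120 × (18.8944 − 16.5529) = 0.120 × 2.3415 = 0.2810 W/m².
CCl₄: Δ = 98 − 1 = 97 ppt = 0.097 ppb; ΔF = 0.17 × 0.097 = 0.0165 W/m².
Total ΔF = 3.0719 + 0.2810 + 0.0165 = 3.3694 W/m².

ΔF = 3.37 W/m²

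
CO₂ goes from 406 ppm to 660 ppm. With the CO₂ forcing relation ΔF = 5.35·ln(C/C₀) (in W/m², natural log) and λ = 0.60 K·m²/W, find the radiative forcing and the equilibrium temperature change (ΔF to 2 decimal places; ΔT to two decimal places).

ΔF = 2.60 W/m²; ΔT = 1.56 K

CO₂: 5.35 × ln(660/406) = 5.35 × ln(1.62562) = 5.35 × 0.48589 = 2.5995 W/m².
ΔT = λ ΔF = 0.60 × 2.60 = 1.5600 K.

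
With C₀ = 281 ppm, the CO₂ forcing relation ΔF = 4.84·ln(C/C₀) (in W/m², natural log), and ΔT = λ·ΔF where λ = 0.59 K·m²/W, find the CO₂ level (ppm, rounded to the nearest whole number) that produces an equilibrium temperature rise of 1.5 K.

C ≈ 475 ppm

Required forcing: ΔF = ΔT/λ = 1.5/0.59 = 2.5424 W/m².
Then ln(C/281) = ΔF/4.84 = 2.5424/4.84 = 0.52529.
So C = 281 × e^0.52529 = 281 × 1.69095 = 475.16 ppm.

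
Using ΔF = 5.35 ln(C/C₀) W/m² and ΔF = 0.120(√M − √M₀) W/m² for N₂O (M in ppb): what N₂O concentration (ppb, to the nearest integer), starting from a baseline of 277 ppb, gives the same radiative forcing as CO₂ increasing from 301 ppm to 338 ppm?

M ≈ 476 ppb

CO₂ forcing: 5.35 × ln(338/301) = 5.35 × 0.115936 = 0.62026 W/m².
Set 0.120(√M − √277) = 0.62026: √M = 0.62026/0.120 + √277 = 5.1688 + 16.6433 = 21.8121.
M = (21.8121)² = 475.77 ppb.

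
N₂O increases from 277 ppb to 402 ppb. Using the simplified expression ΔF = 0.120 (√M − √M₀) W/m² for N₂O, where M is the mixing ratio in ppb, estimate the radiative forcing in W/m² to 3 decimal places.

N₂O: 0.120 × (√402 − √277) = 0.120 × (20.0499 − 16.6433) = 0.120 × 3.4066 = 0.4088 W/m².

ΔF = 0.409 W/m²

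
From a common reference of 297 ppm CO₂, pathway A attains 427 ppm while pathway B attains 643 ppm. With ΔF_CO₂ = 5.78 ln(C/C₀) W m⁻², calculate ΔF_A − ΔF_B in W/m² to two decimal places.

ΔF_A − ΔF_B = -2.37 W/m²

ΔF_A = 5.78 ln(427/297) = 5.78 × 0.36305 = 2.0984 W/m².
ΔF_B = 5.78 ln(643/297) = 5.78 × 0.77241 = 4.4645 W/m².
Difference: 2.0984 − 4.4645 = -2.3661 W/m².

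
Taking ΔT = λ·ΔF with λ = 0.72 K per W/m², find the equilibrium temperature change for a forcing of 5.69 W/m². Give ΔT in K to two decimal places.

ΔT = 4.10 K

ΔT = λ ΔF = 0.72 × 5.69 = 4.0968 K.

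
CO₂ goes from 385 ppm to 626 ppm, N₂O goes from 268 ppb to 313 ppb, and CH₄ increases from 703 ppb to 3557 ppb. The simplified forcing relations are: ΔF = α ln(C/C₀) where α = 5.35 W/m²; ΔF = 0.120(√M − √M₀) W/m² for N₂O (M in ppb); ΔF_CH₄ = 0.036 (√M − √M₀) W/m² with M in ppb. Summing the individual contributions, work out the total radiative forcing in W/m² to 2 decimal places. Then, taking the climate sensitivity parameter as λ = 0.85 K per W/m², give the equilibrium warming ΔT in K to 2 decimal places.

ΔF = 3.95 W/m²; ΔT = 3.36 K

CO₂: 5.35 × ln(626/385) = 5.35 × ln(1.62597) = 5.35 × 0.48610 = 2.6006 W/m².
N₂O: 0.120 × (√313 − √268) = 0.120 × (17.6918 − 16.3707) = 0.120 × 1.3211 = 0.1585 W/m².
CH₄: 0.036 × (√3557 − √703) = 0.036 × (59.6406 − 26.5141) = 0.036 × 33.1265 = 1.1926 W/m².
Total ΔF = 2.6006 + 0.1585 + 1.1926 = 3.9517 W/m².
ΔT = λ ΔF = 0.85 × 3.95 = 3.3575 K.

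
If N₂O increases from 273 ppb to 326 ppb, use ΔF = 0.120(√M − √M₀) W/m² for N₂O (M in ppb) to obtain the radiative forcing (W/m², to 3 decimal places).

N₂O: 0.120 × (√326 − √273) = 0.120 × (18.0555 − 16.5227) = 0.120 × 1.5328 = 0.1839 W/m².

ΔF = 0.184 W/m²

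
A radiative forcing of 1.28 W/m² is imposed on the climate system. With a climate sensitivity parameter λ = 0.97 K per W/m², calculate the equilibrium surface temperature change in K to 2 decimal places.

ΔT = 1.24 K

ΔT = λ ΔF = 0.97 × 1.28 = 1.2416 K.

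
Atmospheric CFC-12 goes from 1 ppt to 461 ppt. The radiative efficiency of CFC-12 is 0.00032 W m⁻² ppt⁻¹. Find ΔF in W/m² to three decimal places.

ΔF = 0.147 W/m²

CFC-12: ΔF = 0.00032 × (461 − 1) = 0.00032 × 460 = 0.1472 W/m².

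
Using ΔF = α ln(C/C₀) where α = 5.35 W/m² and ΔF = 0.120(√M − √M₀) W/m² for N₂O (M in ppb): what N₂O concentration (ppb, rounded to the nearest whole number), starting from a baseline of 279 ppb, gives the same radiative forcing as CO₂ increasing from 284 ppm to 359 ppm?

CO₂ forcing: 5.35 × ln(359/284) = 5.35 × 0.234348 = 1.25376 W/m².
Set 0.120(√M − √279) = 1.25376: √M = 1.25376/0.120 + √279 = 10.4480 + 16.7033 = 27.1513.
M = (27.1513)² = 737.19 ppb.

M ≈ 737 ppb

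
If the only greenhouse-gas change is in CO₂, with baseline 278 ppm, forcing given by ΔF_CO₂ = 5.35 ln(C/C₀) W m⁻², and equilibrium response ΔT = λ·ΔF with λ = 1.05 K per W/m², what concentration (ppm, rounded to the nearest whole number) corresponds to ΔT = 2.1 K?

C ≈ 404 ppm

Required forcing: ΔF = ΔT/λ = 2.1/1.05 = 2.0000 W/m².
Then ln(C/278) = ΔF/5.35 = 2.0000/5.35 = 0.37383.
So C = 278 × e^0.37383 = 278 × 1.45329 = 404.01 ppm.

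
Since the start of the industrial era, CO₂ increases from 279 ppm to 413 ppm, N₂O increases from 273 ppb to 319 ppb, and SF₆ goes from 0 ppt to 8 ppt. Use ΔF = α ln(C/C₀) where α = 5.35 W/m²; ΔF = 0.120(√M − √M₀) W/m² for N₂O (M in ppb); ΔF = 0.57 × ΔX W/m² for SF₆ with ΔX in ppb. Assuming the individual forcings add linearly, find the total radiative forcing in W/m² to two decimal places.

CO₂: 5.35 × ln(413/279) = 5.35 × ln(1.48029) = 5.35 × 0.39224 = 2.0985 W/m².
N₂O: 0.120 × (√319 − √273) = 0.120 × (17.8606 − 16.5227) = 0.120 × 1.3379 = 0.1605 W/m².
SF₆: Δ = 8 − 0 = 8 ppt = 0.008 ppb; ΔF = 0.57 × 0.008 = 0.0046 W/m².
Total ΔF = 2.0985 + 0.1605 + 0.0046 = 2.2636 W/m².

ΔF = 2.26 W/m²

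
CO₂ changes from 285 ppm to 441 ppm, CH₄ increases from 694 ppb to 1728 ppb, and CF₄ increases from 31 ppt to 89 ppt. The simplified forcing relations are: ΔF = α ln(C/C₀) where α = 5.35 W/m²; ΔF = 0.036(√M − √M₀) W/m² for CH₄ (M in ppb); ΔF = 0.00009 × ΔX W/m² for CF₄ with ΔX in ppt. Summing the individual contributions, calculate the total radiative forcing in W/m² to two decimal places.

ΔF = 2.89 W/m²

CO₂: 5.35 × ln(441/285) = 5.35 × ln(1.54737) = 5.35 × 0.43656 = 2.3356 W/m².
CH₄: 0.036 × (√1728 − √694) = 0.036 × (41.5692 − 26.3439) = 0.036 × 15.2253 = 0.5481 W/m².
CF₄: ΔF = 0.00009 × (89 − 31) = 0.00009 × 58 = 0.0052 W/m².
Total ΔF = 2.3356 + 0.5481 + 0.0052 = 2.8889 W/m².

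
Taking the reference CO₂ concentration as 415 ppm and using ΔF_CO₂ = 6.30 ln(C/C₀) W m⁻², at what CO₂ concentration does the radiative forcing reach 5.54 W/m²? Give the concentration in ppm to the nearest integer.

Set 6.30 ln(C/415) = 5.54, so ln(C/415) = 5.54/6.30 = 0.87937.
Then C/415 = e^0.87937 = 2.40938, giving C = 415 × 2.40938 = 999.89 ppm.

C ≈ 1000 ppm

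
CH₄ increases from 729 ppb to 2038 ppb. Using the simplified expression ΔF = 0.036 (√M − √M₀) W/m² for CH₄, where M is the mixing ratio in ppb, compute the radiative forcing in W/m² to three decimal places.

ΔF = 0.653 W/m²

CH₄: 0.036 × (√2038 − √729) = 0.036 × (45.1442 − 27.0000) = 0.036 × 18.1442 = 0.6532 W/m².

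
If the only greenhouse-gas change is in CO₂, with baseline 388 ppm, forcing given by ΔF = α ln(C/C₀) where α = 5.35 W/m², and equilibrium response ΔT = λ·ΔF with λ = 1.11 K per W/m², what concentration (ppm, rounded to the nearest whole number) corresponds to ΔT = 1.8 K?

C ≈ 525 ppm

Required forcing: ΔF = ΔT/λ = 1.8/1.11 = 1.6216 W/m².
Then ln(C/388) = ΔF/5.35 = 1.6216/5.35 = 0.30310.
So C = 388 × e^0.30310 = 388 × 1.35405 = 525.37 ppm.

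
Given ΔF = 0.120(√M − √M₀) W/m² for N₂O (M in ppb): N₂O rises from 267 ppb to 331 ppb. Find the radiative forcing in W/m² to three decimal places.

ΔF = 0.222 W/m²

N₂O: 0.120 × (√331 − √267) = 0.120 × (18.1934 − 16.3401) = 0.120 × 1.8533 = 0.2224 W/m².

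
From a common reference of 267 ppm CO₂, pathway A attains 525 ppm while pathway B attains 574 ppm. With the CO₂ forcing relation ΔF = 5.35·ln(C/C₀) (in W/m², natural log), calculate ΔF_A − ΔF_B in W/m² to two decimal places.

ΔF_A − ΔF_B = -0.48 W/m²

ΔF_A = 5.35 ln(525/267) = 5.35 × 0.67615 = 3.6174 W/m².
ΔF_B = 5.35 ln(574/267) = 5.35 × 0.76538 = 4.0948 W/m².
Difference: 3.6174 − 4.0948 = -0.4774 W/m².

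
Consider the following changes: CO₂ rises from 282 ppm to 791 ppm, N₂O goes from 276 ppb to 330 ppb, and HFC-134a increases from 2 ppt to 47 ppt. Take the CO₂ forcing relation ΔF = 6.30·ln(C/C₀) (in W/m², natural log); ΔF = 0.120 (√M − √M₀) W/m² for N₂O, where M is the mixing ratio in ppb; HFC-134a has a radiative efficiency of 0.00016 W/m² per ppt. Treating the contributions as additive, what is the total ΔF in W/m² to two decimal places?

CO₂: 6.30 × ln(791/282) = 6.30 × ln(2.80496) = 6.30 × 1.03139 = 6.4978 W/m².
N₂O: 0.120 × (√330 − √276) = 0.120 × (18.1659 − 16.6132) = 0.120 × 1.5527 = 0.1863 W/m².
HFC-134a: ΔF = 0.00016 × (47 − 2) = 0.00016 × 45 = 0.0072 W/m².
Total ΔF = 6.4978 + 0.1863 + 0.0072 = 6.6913 W/m².

ΔF = 6.69 W/m²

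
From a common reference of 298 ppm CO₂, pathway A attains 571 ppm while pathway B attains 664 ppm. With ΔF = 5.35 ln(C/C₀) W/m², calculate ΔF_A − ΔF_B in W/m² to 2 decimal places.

ΔF_A − ΔF_B = -0.81 W/m²

ΔF_A = 5.35 ln(571/298) = 5.35 × 0.65030 = 3.4791 W/m².
ΔF_B = 5.35 ln(664/298) = 5.35 × 0.80119 = 4.2864 W/m².
Difference: 3.4791 − 4.2864 = -0.8073 W/m².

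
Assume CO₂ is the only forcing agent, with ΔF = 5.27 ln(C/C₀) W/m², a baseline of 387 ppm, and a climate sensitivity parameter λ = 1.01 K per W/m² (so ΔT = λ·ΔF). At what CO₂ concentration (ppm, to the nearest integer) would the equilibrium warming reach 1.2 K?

Required forcing: ΔF = ΔT/λ = 1.2/1.01 = 1.1881 W/m².
Then ln(C/387) = ΔF/5.27 = 1.1881/5.27 = 0.22545.
So C = 387 × e^0.22545 = 387 × 1.25289 = 484.87 ppm.

C ≈ 485 ppm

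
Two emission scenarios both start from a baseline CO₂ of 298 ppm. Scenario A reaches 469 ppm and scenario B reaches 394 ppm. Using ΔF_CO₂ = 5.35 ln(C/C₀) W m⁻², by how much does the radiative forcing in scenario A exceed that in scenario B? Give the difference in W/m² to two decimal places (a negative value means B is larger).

ΔF_A = 5.35 ln(469/298) = 5.35 × 0.45351 = 2.4263 W/m².
ΔF_B = 5.35 ln(394/298) = 5.35 × 0.27926 = 1.4940 W/m².
Difference: 2.4263 − 1.4940 = 0.9323 W/m².

ΔF_A − ΔF_B = 0.93 W/m²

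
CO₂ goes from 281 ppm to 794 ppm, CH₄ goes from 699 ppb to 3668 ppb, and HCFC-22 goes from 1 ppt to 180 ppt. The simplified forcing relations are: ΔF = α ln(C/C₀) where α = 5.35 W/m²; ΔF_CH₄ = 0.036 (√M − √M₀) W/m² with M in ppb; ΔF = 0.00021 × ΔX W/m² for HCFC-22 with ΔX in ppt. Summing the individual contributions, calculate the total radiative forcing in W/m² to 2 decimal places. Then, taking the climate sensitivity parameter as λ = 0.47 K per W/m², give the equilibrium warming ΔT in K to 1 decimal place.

ΔF = 6.82 W/m²; ΔT = 3.2 K

CO₂: 5.35 × ln(794/281) = 5.35 × ln(2.82562) = 5.35 × 1.03873 = 5.5572 W/m².
CH₄: 0.036 × (√3668 − √699) = 0.036 × (60.5640 − 26.4386) = 0.036 × 34.1254 = 1.2285 W/m².
HCFC-22: ΔF = 0.00021 × (180 − 1) = 0.00021 × 179 = 0.0376 W/m².
Total ΔF = 5.5572 + 1.2285 + 0.0376 = 6.8233 W/m².
ΔT = λ ΔF = 0.47 × 6.82 = 3.2054 K.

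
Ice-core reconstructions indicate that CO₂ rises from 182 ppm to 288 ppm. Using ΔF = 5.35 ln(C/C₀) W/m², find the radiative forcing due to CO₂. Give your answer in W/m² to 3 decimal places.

ΔF = 2.455 W/m²

CO₂: 5.35 × ln(288/182) = 5.35 × ln(1.58242) = 5.35 × 0.45896 = 2.4554 W/m².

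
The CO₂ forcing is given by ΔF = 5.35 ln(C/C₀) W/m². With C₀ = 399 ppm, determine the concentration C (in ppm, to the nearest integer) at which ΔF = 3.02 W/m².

C ≈ 702 ppm

Set 5.35 ln(C/399) = 3.02, so ln(C/399) = 3.02/5.35 = 0.56449.
Then C/399 = e^0.56449 = 1.75855, giving C = 399 × 1.75855 = 701.66 ppm.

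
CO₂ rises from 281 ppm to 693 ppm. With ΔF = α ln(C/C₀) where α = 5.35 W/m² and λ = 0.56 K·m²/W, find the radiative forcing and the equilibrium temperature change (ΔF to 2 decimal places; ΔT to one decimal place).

ΔF = 4.83 W/m²; ΔT = 2.7 K

CO₂: 5.35 × ln(693/281) = 5.35 × ln(2.46619) = 5.35 × 0.90267 = 4.8293 W/m².
ΔT = λ ΔF = 0.56 × 4.83 = 2.7048 K.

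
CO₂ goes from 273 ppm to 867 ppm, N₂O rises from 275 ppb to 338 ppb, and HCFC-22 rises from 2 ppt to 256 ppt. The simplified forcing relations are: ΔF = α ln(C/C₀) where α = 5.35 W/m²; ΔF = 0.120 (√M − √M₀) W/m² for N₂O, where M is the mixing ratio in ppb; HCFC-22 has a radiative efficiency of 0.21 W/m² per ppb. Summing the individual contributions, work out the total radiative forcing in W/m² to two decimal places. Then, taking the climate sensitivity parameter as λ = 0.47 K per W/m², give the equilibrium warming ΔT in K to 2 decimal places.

CO₂: 5.35 × ln(867/273) = 5.35 × ln(3.17582) = 5.35 × 1.15557 = 6.1823 W/m².
N₂O: 0.120 × (√338 − √275) = 0.120 × (18.3848 − 16.5831) = 0.120 × 1.8017 = 0.2162 W/m².
HCFC-22: Δ = 256 − 2 = 254 ppt = 0.254 ppb; ΔF = 0.21 × 0.254 = 0.0533 W/m².
Total ΔF = 6.1823 + 0.2162 + 0.0533 = 6.4518 W/m².
ΔT = λ ΔF = 0.47 × 6.45 = 3.0315 K.

ΔF = 6.45 W/m²; ΔT = 3.03 K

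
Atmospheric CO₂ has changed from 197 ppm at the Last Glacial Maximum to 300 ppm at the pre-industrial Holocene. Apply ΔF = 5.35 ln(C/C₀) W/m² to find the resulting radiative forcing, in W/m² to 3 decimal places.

ΔF = 2.250 W/m²

CO₂: 5.35 × ln(300/197) = 5.35 × ln(1.52284) = 5.35 × 0.42058 = 2.2501 W/m².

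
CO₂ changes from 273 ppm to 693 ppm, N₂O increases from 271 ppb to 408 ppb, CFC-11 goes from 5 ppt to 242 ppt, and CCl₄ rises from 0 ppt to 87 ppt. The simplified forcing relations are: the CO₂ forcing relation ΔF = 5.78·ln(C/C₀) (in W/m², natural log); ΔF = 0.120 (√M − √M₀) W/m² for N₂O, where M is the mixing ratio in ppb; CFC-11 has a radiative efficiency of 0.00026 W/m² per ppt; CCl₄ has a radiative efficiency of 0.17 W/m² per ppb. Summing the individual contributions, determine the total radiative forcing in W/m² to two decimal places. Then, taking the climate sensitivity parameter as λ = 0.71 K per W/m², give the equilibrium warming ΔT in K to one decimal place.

CO₂: 5.78 × ln(693/273) = 5.78 × ln(2.53846) = 5.78 × 0.93156 = 5.3844 W/m².
N₂O: 0.120 × (√408 − √271) = 0.120 × (20.1990 − 16.4621) = 0.120 × 3.7369 = 0.4484 W/m².
CFC-11: ΔF = 0.00026 × (242 − 5) = 0.00026 × 237 = 0.0616 W/m².
CCl₄: Δ = 87 − 0 = 87 ppt = 0.087 ppb; ΔF = 0.17 × 0.087 = 0.0148 W/m².
Total ΔF = 5.3844 + 0.4484 + 0.0616 + 0.0148 = 5.9092 W/m².
ΔT = λ ΔF = 0.71 × 5.91 = 4.1961 K.

ΔF = 5.91 W/m²; ΔT = 4.2 K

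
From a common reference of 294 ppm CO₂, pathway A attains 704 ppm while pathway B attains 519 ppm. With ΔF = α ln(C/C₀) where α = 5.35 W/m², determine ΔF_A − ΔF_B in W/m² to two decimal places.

ΔF_A = 5.35 ln(704/294) = 5.35 × 0.87320 = 4.6716 W/m².
ΔF_B = 5.35 ln(519/294) = 5.35 × 0.56832 = 3.0405 W/m².
Difference: 4.6716 − 3.0405 = 1.6311 W/m².

ΔF_A − ΔF_B = 1.63 W/m²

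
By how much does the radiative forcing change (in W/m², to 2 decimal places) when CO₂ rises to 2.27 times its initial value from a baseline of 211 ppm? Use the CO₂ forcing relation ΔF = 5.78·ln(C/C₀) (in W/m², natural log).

Because the forcing depends only on the ratio C/C₀, the initial concentration does not enter.
ΔF = 5.78 × ln(2.27) = 5.78 × 0.81978 = 4.7383 W/m².

ΔF = 4.74 W/m²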